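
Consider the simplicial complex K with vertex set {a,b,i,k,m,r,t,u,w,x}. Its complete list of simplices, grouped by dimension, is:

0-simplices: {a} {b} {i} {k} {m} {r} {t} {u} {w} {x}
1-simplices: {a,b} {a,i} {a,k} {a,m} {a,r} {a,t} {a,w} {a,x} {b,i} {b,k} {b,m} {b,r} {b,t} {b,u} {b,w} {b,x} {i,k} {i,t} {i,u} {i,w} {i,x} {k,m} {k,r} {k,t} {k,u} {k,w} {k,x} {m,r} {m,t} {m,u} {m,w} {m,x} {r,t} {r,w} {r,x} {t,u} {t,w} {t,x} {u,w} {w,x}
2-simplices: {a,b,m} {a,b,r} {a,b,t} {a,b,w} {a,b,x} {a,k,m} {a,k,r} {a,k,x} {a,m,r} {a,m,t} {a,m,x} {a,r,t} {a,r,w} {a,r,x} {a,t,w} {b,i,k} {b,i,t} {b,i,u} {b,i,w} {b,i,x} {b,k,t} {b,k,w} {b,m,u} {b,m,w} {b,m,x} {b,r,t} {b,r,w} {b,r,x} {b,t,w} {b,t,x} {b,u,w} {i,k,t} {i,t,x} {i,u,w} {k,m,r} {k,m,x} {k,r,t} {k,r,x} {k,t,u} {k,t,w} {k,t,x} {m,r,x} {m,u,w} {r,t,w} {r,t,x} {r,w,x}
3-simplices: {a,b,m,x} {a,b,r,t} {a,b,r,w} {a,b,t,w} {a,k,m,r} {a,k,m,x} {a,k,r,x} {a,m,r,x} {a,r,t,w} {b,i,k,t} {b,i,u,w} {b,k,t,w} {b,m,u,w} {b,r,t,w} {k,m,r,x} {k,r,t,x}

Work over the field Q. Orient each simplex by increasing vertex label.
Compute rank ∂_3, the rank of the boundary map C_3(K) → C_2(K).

n_0=10 n_1=40 n_2=46 n_3=16  [Q]
∂1: piv[ab,ai,ak,am,ar,at,aw,ax,bu] rk=9  ker:bi,bk,bm,br,bt,bw,bx,ik,it,iu,iw,ix,km,kr,kt,ku,kw,kx,mr,mt,mu,mw,mx,rt,rw,rx,tu,tw,tx,uw,wx
∂2: piv[abm,abr,abt,abw,abx,akm,akr,akx,amr,amt,amx,art,arw,arx,atw,bik,bit,biu,biw,bix,bkt,bkw,bmu,bmw,btx,buw,krt,ktu,rwx] rk=29  ker:bmx,brt,brw,brx,btw,ikt,itx,iuw,kmr,kmx,krx,ktw,ktx,mrx,muw,rtw,rtx
∂3: piv[abmx,abrt,abrw,abtw,akmr,akmx,akrx,amrx,artw,bikt,biuw,bktw,bmuw,krtx] rk=14  ker:brtw,kmrx
rk∂_3=14

rank∂_3=14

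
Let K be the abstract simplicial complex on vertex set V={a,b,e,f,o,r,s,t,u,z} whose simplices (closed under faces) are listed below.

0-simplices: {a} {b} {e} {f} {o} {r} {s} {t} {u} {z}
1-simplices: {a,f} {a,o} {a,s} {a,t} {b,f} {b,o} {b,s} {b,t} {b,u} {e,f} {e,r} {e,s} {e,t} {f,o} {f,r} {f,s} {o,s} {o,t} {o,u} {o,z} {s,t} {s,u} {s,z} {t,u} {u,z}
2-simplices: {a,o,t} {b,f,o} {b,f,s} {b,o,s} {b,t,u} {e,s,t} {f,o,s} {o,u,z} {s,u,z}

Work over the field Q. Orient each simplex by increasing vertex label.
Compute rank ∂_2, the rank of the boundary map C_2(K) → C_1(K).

n_0=10 n_1=25 n_2=9  [Q]
∂1: piv[af,ao,as,at,bf,bu,ef,er,oz] rk=9  ker:bo,bs,bt,es,et,fo,fr,fs,os,ot,ou,st,su,sz,tu,uz
∂2: piv[aot,bfo,bfs,bos,btu,est,ouz,suz] rk=8  ker:fos
rk∂_2=8

rank∂_2=8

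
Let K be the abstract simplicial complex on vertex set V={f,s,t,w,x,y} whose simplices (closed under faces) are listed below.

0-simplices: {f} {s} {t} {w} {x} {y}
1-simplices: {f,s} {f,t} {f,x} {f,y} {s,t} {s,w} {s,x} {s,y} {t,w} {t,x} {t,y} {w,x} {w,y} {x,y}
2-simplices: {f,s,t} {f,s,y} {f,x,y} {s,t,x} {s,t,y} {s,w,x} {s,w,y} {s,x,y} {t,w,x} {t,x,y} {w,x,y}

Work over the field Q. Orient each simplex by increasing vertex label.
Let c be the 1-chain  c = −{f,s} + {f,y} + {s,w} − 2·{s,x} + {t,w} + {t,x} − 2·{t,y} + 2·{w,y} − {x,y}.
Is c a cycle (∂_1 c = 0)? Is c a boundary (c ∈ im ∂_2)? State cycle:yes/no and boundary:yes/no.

cycle:yes boundary:yes

n_0=6 n_1=14 n_2=11  [Q]
∂1: piv[fs,ft,fx,fy,sw] rk=5  ker:st,sx,sy,tw,tx,ty,wx,wy,xy
∂2: piv[fst,fsy,fxy,stx,sty,swx,swy,sxy,twx] rk=9  ker:txy,wxy
∂1c = 0
c vs im∂2: reduces to 0 ⇒ boundary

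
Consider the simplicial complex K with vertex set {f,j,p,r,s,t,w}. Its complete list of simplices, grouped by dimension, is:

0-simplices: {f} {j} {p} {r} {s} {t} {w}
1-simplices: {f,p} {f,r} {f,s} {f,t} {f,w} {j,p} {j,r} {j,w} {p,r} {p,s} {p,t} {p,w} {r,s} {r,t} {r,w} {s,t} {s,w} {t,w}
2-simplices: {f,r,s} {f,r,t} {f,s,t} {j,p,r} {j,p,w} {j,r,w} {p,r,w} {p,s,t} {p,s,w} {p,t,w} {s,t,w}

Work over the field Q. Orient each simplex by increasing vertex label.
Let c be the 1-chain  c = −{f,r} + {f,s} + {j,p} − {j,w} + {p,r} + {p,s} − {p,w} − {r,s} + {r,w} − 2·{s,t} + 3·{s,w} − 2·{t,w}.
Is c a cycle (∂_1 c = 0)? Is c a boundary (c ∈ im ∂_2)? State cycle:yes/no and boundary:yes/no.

n_0=7 n_1=18 n_2=11  [Q]
∂1: piv[fp,fr,fs,ft,fw,jp] rk=6  ker:jr,jw,pr,ps,pt,pw,rs,rt,rw,st,sw,tw
∂2: piv[frs,frt,fst,jpr,jpw,jrw,pst,psw,ptw] rk=9  ker:prw,stw
∂1c = 0
c vs im∂2: reduces to 0 ⇒ boundary

cycle:yes boundary:yes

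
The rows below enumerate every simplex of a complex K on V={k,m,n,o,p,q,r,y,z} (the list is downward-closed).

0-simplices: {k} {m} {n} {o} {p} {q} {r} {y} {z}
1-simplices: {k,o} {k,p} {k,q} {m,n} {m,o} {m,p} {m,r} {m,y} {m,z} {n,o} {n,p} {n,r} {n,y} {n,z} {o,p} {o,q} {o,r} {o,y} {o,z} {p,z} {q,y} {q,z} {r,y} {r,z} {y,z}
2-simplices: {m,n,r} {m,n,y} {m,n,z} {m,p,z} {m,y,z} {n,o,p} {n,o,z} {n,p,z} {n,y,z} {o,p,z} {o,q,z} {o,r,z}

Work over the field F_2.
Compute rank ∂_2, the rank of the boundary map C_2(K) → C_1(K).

n_0=9 n_1=25 n_2=12  [Z2]
∂1: piv[ko,kp,kq,mn,mo,mr,my,mz] rk=8  ker:mp,no,np,nr,ny,nz,op,oq,or,oy,oz,pz,qy,qz,ry,rz,yz
∂2: piv[mnr,mny,mnz,mpz,myz,nop,noz,npz,oqz,orz] rk=10  ker:nyz,opz
rk∂_2=10

rank∂_2=10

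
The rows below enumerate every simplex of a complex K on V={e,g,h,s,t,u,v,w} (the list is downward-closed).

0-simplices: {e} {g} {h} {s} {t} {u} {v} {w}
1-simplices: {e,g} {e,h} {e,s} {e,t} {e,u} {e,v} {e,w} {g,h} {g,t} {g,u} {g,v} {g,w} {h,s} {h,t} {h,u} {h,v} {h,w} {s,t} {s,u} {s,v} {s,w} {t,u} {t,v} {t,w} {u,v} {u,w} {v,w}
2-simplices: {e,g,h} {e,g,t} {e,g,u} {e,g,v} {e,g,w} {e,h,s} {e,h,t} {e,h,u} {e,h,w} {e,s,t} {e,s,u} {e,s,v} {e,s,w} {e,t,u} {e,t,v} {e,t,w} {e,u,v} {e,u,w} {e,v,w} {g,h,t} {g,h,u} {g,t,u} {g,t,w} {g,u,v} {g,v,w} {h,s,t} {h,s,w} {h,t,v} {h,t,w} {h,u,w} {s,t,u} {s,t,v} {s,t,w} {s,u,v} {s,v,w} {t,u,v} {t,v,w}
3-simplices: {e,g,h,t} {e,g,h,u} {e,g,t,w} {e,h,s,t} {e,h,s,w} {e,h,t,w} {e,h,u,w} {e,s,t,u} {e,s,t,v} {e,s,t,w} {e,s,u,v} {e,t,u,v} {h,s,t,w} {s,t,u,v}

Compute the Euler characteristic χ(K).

χ(K)=4

n_0=8 n_1=27 n_2=37 n_3=14
χ=+8−27+37−14=4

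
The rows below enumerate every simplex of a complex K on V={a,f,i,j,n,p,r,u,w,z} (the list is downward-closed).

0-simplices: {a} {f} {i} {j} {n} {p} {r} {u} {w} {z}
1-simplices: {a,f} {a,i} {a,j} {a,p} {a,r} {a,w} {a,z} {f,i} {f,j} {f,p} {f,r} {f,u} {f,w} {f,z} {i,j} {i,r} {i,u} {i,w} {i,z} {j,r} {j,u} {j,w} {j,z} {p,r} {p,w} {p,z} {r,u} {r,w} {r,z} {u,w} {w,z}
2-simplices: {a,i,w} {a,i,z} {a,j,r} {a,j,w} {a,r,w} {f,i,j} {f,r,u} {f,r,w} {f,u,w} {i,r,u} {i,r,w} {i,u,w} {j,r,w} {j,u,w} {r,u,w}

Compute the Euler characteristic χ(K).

n_0=10 n_1=31 n_2=15
χ=+10−31+15=-6

χ(K)=-6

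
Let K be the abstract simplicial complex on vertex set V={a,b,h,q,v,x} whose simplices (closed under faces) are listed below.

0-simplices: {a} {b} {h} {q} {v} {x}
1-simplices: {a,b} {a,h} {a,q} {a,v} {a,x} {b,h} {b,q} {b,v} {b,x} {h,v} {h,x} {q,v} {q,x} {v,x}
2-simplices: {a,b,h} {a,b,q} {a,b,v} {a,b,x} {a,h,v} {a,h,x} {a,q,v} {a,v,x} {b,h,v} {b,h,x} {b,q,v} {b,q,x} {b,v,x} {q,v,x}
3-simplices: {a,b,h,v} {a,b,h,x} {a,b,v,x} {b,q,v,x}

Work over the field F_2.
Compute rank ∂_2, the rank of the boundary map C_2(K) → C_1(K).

n_0=6 n_1=14 n_2=14 n_3=4  [Z2]
∂1: piv[ab,ah,aq,av,ax] rk=5  ker:bh,bq,bv,bx,hv,hx,qv,qx,vx
∂2: piv[abh,abq,abv,abx,ahv,ahx,aqv,avx,bqx] rk=9  ker:bhv,bhx,bqv,bvx,qvx
∂3: piv[abhv,abhx,abvx,bqvx] rk=4
rk∂_2=9

rank∂_2=9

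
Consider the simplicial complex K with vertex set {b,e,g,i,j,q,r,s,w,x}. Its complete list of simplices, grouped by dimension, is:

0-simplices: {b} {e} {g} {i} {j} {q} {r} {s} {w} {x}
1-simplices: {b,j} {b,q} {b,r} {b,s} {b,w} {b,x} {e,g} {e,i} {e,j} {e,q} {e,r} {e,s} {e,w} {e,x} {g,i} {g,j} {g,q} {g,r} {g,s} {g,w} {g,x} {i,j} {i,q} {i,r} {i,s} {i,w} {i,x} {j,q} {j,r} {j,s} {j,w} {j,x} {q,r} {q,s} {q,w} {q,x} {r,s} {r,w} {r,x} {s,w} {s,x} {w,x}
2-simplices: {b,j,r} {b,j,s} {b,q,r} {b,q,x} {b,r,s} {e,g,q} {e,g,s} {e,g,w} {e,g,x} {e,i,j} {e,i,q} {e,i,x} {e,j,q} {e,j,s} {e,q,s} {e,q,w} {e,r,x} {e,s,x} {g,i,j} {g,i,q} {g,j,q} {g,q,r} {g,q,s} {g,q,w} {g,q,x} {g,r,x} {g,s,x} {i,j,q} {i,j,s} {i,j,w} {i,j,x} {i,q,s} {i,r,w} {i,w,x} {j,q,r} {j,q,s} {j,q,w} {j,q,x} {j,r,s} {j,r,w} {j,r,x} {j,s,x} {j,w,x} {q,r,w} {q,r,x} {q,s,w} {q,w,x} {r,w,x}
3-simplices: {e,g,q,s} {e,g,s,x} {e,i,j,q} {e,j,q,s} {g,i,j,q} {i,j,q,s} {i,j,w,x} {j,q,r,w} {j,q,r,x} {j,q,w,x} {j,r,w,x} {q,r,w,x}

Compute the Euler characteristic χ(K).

n_0=10 n_1=42 n_2=48 n_3=12
χ=+10−42+48−12=4

χ(K)=4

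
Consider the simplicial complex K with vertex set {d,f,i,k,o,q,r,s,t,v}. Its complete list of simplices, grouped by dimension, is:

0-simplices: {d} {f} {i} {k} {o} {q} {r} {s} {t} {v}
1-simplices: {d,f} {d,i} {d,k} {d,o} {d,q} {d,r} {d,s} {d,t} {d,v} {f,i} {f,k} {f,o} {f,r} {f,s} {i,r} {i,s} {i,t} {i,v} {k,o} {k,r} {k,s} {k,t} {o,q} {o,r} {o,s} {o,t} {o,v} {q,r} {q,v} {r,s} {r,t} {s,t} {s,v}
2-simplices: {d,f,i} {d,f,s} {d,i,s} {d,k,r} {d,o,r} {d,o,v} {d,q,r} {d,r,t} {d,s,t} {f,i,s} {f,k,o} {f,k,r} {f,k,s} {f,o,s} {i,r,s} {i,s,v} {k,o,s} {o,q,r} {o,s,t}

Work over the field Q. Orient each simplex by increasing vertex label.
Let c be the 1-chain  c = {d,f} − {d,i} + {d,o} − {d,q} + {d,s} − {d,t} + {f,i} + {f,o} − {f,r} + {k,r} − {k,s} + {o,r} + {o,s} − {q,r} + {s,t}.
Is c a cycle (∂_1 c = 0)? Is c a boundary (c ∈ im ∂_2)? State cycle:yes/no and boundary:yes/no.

cycle:yes boundary:yes

n_0=10 n_1=33 n_2=19  [Q]
∂1: piv[df,di,dk,do,dq,dr,ds,dt,dv] rk=9  ker:fi,fk,fo,fr,fs,ir,is,it,iv,ko,kr,ks,kt,oq,or,os,ot,ov,qr,qv,rs,rt,st,sv
∂2: piv[dfi,dfs,dis,dkr,dor,dov,dqr,drt,dst,fko,fkr,fks,fos,irs,isv,oqr,ost] rk=17  ker:fis,kos
∂1c = 0
c vs im∂2: reduces to 0 ⇒ boundary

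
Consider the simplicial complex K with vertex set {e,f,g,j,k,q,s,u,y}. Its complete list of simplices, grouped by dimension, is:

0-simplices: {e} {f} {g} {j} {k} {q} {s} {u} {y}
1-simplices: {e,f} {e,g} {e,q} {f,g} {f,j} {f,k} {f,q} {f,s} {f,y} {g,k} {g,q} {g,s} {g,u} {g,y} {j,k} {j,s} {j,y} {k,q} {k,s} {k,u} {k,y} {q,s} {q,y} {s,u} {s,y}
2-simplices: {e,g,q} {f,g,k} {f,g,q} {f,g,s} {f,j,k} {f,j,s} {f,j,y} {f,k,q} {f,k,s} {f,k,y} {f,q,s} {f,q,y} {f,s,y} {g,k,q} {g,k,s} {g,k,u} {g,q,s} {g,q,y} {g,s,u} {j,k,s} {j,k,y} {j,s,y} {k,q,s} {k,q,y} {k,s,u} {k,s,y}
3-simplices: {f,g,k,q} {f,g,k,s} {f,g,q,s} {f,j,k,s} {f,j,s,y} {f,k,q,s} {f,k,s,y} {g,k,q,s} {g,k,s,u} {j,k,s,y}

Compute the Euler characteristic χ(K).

χ(K)=0

n_0=9 n_1=25 n_2=26 n_3=10
χ=+9−25+26−10=0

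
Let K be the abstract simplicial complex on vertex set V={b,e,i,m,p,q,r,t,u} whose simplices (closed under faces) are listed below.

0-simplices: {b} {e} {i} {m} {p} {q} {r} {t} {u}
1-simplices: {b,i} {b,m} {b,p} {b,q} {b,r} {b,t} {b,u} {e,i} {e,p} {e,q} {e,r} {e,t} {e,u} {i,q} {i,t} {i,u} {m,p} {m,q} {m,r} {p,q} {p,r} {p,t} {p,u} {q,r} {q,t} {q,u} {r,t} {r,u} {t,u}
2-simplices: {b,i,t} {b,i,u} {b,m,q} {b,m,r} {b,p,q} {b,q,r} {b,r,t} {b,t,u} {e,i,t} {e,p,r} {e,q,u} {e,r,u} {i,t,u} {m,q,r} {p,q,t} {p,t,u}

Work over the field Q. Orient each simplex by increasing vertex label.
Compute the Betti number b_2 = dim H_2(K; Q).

b_2=2

n_0=9 n_1=29 n_2=16  [Q]
∂1: piv[bi,bm,bp,bq,br,bt,bu,ei] rk=8  ker:ep,eq,er,et,eu,iq,it,iu,mp,mq,mr,pq,pr,pt,pu,qr,qt,qu,rt,ru,tu
∂2: piv[bit,biu,bmq,bmr,bpq,bqr,brt,btu,eit,epr,equ,eru,pqt,ptu] rk=14  ker:itu,mqr
b_2=(16−14)−0=2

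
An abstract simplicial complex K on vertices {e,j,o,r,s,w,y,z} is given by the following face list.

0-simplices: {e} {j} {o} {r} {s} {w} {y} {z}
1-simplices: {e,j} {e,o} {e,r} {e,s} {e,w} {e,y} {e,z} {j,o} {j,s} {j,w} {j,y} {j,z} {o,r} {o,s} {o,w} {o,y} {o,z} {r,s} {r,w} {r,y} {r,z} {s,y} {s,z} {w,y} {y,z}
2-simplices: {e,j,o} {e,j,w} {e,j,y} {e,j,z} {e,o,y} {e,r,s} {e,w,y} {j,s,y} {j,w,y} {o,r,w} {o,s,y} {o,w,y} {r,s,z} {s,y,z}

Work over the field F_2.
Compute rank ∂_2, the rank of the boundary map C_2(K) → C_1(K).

n_0=8 n_1=25 n_2=14  [Z2]
∂1: piv[ej,eo,er,es,ew,ey,ez] rk=7  ker:jo,js,jw,jy,jz,or,os,ow,oy,oz,rs,rw,ry,rz,sy,sz,wy,yz
∂2: piv[ejo,ejw,ejy,ejz,eoy,ers,ewy,jsy,orw,osy,owy,rsz,syz] rk=13  ker:jwy
rk∂_2=13

rank∂_2=13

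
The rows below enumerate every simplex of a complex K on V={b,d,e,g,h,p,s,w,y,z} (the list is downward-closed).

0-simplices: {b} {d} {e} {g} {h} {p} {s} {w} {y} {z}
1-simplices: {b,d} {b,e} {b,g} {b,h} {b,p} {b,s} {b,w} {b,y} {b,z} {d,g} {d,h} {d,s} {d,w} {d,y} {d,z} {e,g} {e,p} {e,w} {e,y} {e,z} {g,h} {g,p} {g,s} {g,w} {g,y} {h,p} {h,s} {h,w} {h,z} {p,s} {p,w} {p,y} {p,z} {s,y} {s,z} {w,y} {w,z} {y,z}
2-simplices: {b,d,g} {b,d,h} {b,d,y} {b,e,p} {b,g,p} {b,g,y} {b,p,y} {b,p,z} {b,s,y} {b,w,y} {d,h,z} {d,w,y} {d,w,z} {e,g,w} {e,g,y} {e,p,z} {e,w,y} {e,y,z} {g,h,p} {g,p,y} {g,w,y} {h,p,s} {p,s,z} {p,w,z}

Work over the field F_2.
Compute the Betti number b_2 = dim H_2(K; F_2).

n_0=10 n_1=38 n_2=24  [Z2]
∂1: piv[bd,be,bg,bh,bp,bs,bw,by,bz] rk=9  ker:dg,dh,ds,dw,dy,dz,eg,ep,ew,ey,ez,gh,gp,gs,gw,gy,hp,hs,hw,hz,ps,pw,py,pz,sy,sz,wy,wz,yz
∂2: piv[bdg,bdh,bdy,bep,bgp,bgy,bpy,bpz,bsy,bwy,dhz,dwy,dwz,egw,egy,epz,ewy,eyz,ghp,hps,psz,pwz] rk=22  ker:gpy,gwy
b_2=(24−22)−0=2

b_2=2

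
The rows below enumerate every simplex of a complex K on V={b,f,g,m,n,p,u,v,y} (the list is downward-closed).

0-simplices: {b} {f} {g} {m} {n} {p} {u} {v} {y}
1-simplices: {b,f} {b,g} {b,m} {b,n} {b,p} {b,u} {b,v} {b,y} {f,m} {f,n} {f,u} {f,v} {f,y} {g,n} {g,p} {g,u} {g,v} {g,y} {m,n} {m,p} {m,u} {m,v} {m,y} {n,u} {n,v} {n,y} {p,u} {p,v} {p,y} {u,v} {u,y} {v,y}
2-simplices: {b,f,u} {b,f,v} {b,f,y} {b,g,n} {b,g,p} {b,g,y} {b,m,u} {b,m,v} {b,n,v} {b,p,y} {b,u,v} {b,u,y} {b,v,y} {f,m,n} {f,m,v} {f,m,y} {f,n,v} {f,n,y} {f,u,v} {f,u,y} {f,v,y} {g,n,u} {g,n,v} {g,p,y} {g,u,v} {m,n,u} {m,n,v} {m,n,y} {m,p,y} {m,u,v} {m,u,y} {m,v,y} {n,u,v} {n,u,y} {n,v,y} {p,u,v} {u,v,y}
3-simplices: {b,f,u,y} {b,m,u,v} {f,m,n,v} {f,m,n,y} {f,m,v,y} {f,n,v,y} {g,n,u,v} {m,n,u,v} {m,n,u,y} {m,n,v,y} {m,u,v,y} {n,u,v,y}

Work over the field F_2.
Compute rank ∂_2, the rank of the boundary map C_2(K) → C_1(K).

rank∂_2=23

n_0=9 n_1=32 n_2=37 n_3=12  [Z2]
∂1: piv[bf,bg,bm,bn,bp,bu,bv,by] rk=8  ker:fm,fn,fu,fv,fy,gn,gp,gu,gv,gy,mn,mp,mu,mv,my,nu,nv,ny,pu,pv,py,uv,uy,vy
∂2: piv[bfu,bfv,bfy,bgn,bgp,bgy,bmu,bmv,bnv,bpy,buv,buy,bvy,fmn,fmv,fmy,fnv,fny,gnu,gnv,guv,mpy,puv] rk=23  ker:fuv,fuy,fvy,gpy,mnu,mnv,mny,muv,muy,mvy,nuv,nuy,nvy,uvy
∂3: piv[bfuy,bmuv,fmnv,fmny,fmvy,fnvy,gnuv,mnuv,mnuy,muvy] rk=10  ker:mnvy,nuvy
rk∂_2=23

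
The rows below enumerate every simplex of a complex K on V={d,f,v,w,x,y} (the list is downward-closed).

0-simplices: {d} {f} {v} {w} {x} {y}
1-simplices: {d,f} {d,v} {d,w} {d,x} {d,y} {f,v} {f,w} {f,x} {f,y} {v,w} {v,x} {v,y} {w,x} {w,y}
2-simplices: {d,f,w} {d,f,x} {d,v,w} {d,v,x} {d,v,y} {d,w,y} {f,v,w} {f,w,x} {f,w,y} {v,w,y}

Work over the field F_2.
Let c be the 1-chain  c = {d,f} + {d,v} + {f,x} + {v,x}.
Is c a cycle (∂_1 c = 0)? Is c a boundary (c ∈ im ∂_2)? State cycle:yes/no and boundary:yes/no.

cycle:yes boundary:yes

n_0=6 n_1=14 n_2=10  [Z2]
∂1: piv[df,dv,dw,dx,dy] rk=5  ker:fv,fw,fx,fy,vw,vx,vy,wx,wy
∂2: piv[dfw,dfx,dvw,dvx,dvy,dwy,fvw,fwx,fwy] rk=9  ker:vwy
∂1c = 0
c vs im∂2: reduces to 0 ⇒ boundary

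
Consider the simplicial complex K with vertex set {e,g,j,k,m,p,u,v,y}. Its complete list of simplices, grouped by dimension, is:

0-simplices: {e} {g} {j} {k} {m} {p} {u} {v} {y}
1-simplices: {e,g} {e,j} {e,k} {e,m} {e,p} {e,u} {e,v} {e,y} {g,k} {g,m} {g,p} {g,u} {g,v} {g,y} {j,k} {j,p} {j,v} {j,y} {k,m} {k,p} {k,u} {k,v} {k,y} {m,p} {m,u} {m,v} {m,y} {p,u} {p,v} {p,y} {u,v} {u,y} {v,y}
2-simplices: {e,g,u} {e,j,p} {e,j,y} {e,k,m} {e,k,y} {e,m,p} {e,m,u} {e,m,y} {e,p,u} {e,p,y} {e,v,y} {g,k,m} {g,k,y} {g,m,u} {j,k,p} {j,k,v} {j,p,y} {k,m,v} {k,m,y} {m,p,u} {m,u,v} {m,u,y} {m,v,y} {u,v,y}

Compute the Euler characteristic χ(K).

χ(K)=0

n_0=9 n_1=33 n_2=24
χ=+9−33+24=0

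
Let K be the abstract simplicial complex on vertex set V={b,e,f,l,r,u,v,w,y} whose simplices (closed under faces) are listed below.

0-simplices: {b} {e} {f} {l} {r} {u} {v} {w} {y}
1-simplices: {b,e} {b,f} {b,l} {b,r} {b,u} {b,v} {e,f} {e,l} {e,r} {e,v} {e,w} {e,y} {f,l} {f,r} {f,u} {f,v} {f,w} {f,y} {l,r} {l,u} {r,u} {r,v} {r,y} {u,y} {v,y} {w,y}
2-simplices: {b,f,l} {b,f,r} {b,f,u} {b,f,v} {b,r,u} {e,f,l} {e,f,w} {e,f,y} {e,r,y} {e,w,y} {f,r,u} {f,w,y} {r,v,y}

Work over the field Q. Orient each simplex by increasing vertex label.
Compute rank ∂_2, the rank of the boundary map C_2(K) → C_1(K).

n_0=9 n_1=26 n_2=13  [Q]
∂1: piv[be,bf,bl,br,bu,bv,ew,ey] rk=8  ker:ef,el,er,ev,fl,fr,fu,fv,fw,fy,lr,lu,ru,rv,ry,uy,vy,wy
∂2: piv[bfl,bfr,bfu,bfv,bru,efl,efw,efy,ery,ewy,rvy] rk=11  ker:fru,fwy
rk∂_2=11

rank∂_2=11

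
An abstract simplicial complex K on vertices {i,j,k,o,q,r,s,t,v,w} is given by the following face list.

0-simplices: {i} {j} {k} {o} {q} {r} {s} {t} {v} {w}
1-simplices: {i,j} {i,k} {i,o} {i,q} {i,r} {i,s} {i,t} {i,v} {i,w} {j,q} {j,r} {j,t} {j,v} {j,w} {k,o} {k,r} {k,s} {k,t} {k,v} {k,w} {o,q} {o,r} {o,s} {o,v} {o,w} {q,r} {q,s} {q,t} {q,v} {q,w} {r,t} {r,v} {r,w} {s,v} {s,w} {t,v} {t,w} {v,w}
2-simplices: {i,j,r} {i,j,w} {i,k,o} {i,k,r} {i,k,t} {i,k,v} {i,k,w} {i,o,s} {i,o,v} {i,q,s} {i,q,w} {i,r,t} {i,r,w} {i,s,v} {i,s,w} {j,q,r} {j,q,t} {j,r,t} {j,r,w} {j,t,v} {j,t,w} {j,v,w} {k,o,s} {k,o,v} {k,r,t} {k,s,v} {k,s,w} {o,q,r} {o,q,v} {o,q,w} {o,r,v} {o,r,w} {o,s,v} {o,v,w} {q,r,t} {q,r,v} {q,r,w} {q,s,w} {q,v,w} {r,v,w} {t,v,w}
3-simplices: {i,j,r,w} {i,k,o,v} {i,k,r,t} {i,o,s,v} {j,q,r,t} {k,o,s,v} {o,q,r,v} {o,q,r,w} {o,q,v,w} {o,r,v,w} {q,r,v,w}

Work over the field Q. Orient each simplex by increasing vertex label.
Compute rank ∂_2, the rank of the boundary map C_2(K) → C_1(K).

rank∂_2=28

n_0=10 n_1=38 n_2=41 n_3=11  [Q]
∂1: piv[ij,ik,io,iq,ir,is,it,iv,iw] rk=9  ker:jq,jr,jt,jv,jw,ko,kr,ks,kt,kv,kw,oq,or,os,ov,ow,qr,qs,qt,qv,qw,rt,rv,rw,sv,sw,tv,tw,vw
∂2: piv[ijr,ijw,iko,ikr,ikt,ikv,ikw,ios,iov,iqs,iqw,irt,irw,isv,isw,jqr,jqt,jrt,jtv,jtw,jvw,kos,oqr,oqv,oqw,orv,orw,ovw] rk=28  ker:jrw,kov,krt,ksv,ksw,osv,qrt,qrv,qrw,qsw,qvw,rvw,tvw
∂3: piv[ijrw,ikov,ikrt,iosv,jqrt,kosv,oqrv,oqrw,oqvw,orvw] rk=10  ker:qrvw
rk∂_2=28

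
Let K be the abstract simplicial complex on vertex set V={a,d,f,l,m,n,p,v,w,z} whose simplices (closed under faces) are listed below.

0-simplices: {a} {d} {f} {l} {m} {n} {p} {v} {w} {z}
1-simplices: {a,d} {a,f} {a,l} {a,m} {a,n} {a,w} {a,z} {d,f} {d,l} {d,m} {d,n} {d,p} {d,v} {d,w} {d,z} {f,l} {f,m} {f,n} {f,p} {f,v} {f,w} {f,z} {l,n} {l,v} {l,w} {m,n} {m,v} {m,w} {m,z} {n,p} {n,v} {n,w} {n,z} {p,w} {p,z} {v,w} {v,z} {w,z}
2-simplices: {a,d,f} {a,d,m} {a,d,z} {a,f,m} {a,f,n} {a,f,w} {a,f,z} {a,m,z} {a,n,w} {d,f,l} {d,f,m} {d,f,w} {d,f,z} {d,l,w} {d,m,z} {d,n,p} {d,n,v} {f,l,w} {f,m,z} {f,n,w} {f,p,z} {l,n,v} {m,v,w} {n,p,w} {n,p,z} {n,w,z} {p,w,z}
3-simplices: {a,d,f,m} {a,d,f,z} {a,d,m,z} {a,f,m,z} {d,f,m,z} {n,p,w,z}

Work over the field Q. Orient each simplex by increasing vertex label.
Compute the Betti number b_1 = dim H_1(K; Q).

n_0=10 n_1=38 n_2=27 n_3=6  [Q]
∂1: piv[ad,af,al,am,an,aw,az,dp,dv] rk=9  ker:df,dl,dm,dn,dw,dz,fl,fm,fn,fp,fv,fw,fz,ln,lv,lw,mn,mv,mw,mz,np,nv,nw,nz,pw,pz,vw,vz,wz
∂2: piv[adf,adm,adz,afm,afn,afw,afz,amz,anw,dfl,dfw,dlw,dnp,dnv,fpz,lnv,mvw,npw,npz,nwz] rk=20  ker:dfm,dfz,dmz,flw,fmz,fnw,pwz
∂3: piv[adfm,adfz,admz,afmz,npwz] rk=5  ker:dfmz
b_1=(38−9)−20=9

b_1=9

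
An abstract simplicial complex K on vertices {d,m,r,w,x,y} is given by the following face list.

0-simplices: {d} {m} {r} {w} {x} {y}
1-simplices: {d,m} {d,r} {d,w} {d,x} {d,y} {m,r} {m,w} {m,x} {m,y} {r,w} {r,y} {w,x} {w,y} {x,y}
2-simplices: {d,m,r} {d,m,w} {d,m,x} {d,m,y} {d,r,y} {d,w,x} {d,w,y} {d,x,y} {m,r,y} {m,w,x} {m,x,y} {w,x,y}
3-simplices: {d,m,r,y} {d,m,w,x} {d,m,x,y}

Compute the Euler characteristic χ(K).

χ(K)=1

n_0=6 n_1=14 n_2=12 n_3=3
χ=+6−14+12−3=1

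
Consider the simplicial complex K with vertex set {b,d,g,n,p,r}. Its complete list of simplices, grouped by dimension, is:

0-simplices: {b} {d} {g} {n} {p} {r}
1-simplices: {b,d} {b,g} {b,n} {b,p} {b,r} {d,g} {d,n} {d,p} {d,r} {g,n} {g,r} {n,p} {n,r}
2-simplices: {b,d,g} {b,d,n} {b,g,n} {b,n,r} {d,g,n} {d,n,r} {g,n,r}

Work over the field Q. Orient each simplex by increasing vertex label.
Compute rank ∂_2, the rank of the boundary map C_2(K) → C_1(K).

rank∂_2=6

n_0=6 n_1=13 n_2=7  [Q]
∂1: piv[bd,bg,bn,bp,br] rk=5  ker:dg,dn,dp,dr,gn,gr,np,nr
∂2: piv[bdg,bdn,bgn,bnr,dnr,gnr] rk=6  ker:dgn
rk∂_2=6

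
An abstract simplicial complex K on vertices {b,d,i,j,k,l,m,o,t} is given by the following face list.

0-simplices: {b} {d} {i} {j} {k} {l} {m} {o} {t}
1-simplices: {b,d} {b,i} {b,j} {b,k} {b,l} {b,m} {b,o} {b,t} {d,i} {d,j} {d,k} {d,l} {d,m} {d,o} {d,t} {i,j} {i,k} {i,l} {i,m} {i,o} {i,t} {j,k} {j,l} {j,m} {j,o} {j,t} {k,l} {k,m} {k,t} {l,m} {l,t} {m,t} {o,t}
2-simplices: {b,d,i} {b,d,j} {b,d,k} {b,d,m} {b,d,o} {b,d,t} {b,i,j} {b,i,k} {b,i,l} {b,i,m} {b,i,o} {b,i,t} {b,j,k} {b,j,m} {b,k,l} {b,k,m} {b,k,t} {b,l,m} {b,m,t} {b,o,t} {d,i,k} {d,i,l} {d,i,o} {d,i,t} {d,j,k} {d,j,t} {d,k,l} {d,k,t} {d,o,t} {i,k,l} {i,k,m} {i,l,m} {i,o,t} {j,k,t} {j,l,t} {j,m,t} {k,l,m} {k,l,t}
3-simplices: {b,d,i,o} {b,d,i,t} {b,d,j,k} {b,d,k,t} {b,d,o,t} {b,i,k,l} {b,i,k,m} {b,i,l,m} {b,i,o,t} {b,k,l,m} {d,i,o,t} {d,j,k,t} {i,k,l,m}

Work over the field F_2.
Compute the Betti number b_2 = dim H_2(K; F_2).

n_0=9 n_1=33 n_2=38 n_3=13  [Z2]
∂1: piv[bd,bi,bj,bk,bl,bm,bo,bt] rk=8  ker:di,dj,dk,dl,dm,do,dt,ij,ik,il,im,io,it,jk,jl,jm,jo,jt,kl,km,kt,lm,lt,mt,ot
∂2: piv[bdi,bdj,bdk,bdm,bdo,bdt,bij,bik,bil,bim,bio,bit,bjk,bjm,bkl,bkm,bkt,blm,bmt,bot,dil,djt,jlt,klt] rk=24  ker:dik,dio,dit,djk,dkl,dkt,dot,ikl,ikm,ilm,iot,jkt,jmt,klm
∂3: piv[bdio,bdit,bdjk,bdkt,bdot,bikl,bikm,bilm,biot,bklm,djkt] rk=11  ker:diot,iklm
b_2=(38−24)−11=3

b_2=3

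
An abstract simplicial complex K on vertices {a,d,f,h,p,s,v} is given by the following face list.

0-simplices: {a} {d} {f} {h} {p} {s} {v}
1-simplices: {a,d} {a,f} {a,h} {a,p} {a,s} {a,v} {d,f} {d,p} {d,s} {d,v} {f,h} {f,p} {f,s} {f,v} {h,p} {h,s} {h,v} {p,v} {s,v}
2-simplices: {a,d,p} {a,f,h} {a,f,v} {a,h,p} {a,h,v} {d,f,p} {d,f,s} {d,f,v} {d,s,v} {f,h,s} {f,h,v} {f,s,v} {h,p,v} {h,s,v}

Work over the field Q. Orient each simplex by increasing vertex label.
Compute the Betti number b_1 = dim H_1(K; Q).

b_1=2

n_0=7 n_1=19 n_2=14  [Q]
∂1: piv[ad,af,ah,ap,as,av] rk=6  ker:df,dp,ds,dv,fh,fp,fs,fv,hp,hs,hv,pv,sv
∂2: piv[adp,afh,afv,ahp,ahv,dfp,dfs,dfv,dsv,fhs,hpv] rk=11  ker:fhv,fsv,hsv
b_1=(19−6)−11=2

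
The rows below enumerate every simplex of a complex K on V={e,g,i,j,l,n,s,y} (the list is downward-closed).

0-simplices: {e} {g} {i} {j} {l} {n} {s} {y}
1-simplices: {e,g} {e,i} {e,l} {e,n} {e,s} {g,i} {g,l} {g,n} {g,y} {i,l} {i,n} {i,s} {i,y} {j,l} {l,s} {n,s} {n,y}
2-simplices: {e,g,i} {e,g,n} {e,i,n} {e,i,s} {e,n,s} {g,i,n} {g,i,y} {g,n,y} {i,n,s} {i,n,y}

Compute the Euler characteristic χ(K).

χ(K)=1

n_0=8 n_1=17 n_2=10
χ=+8−17+10=1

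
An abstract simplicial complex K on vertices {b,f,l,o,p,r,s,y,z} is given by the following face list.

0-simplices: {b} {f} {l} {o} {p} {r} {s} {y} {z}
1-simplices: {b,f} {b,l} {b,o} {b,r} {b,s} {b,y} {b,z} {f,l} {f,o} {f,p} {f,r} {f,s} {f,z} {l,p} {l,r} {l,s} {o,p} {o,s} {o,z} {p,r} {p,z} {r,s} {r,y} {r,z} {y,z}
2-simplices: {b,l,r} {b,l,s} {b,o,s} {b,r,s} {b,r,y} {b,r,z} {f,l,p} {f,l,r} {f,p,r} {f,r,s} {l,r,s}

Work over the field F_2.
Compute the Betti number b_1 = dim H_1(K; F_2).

n_0=9 n_1=25 n_2=11  [Z2]
∂1: piv[bf,bl,bo,br,bs,by,bz,fp] rk=8  ker:fl,fo,fr,fs,fz,lp,lr,ls,op,os,oz,pr,pz,rs,ry,rz,yz
∂2: piv[blr,bls,bos,brs,bry,brz,flp,flr,fpr,frs] rk=10  ker:lrs
b_1=(25−8)−10=7

b_1=7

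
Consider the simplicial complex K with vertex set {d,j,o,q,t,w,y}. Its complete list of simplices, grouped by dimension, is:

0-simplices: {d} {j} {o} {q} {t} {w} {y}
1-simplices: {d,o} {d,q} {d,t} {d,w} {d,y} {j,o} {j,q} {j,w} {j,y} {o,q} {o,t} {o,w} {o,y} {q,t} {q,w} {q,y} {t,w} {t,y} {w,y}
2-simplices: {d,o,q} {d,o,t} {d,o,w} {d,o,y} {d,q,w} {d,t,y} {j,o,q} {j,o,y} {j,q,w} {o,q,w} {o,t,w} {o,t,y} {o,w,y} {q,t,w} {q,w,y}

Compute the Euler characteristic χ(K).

n_0=7 n_1=19 n_2=15
χ=+7−19+15=3

χ(K)=3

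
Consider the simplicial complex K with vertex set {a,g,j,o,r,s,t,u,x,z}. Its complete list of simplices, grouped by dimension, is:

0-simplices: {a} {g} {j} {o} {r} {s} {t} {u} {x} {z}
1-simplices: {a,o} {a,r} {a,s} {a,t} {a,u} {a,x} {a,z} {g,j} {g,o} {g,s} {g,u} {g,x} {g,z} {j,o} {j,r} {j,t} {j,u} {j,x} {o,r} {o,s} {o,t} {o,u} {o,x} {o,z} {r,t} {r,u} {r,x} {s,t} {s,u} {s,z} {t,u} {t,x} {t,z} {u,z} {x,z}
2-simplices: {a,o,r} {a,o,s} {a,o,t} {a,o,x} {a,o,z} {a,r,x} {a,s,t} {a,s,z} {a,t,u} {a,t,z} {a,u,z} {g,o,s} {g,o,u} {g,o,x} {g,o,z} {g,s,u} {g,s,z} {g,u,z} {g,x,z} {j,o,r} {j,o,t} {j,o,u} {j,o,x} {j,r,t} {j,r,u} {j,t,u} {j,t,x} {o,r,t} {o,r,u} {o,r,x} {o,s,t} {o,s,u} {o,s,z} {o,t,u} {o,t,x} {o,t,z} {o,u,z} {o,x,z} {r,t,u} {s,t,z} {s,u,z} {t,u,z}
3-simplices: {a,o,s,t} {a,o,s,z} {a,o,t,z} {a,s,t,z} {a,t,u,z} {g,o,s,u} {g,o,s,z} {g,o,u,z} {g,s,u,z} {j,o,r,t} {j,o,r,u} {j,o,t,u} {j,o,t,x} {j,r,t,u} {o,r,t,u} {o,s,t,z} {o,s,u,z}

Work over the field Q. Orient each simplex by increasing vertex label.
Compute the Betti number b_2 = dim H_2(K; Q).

b_2=3

n_0=10 n_1=35 n_2=42 n_3=17  [Q]
∂1: piv[ao,ar,as,at,au,ax,az,gj,go] rk=9  ker:gs,gu,gx,gz,jo,jr,jt,ju,jx,or,os,ot,ou,ox,oz,rt,ru,rx,st,su,sz,tu,tx,tz,uz,xz
∂2: piv[aor,aos,aot,aox,aoz,arx,ast,asz,atu,atz,auz,gos,gou,gox,goz,gsu,guz,gxz,jor,jot,jou,jox,jrt,jru,jtx] rk=25  ker:gsz,jtu,ort,oru,orx,ost,osu,osz,otu,otx,otz,ouz,oxz,rtu,stz,suz,tuz
∂3: piv[aost,aosz,aotz,astz,atuz,gosu,gosz,gouz,gsuz,jort,joru,jotu,jotx,jrtu] rk=14  ker:ortu,ostz,osuz
b_2=(42−25)−14=3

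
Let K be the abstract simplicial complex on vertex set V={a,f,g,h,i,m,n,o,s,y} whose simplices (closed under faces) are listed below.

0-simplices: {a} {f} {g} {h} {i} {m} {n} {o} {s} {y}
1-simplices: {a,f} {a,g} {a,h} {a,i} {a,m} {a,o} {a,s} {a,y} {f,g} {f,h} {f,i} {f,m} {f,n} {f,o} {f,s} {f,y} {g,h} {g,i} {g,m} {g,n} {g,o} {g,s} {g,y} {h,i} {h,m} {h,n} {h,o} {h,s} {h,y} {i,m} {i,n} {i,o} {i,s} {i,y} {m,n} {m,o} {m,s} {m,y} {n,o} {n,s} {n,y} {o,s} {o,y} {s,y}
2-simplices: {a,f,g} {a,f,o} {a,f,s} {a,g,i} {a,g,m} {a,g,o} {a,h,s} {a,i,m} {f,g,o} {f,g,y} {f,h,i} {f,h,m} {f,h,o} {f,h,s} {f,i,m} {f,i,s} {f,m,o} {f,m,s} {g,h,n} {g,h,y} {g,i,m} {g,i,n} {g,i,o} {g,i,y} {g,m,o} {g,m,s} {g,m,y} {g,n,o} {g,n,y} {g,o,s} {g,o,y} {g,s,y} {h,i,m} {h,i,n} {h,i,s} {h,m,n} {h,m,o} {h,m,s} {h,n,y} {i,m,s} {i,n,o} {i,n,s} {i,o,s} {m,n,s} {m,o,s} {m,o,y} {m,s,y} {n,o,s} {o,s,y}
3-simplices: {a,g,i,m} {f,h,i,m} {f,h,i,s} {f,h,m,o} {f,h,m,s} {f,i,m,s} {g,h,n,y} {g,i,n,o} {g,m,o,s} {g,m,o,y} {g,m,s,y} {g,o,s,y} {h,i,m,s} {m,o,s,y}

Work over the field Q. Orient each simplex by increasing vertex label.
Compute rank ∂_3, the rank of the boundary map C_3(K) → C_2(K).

n_0=10 n_1=44 n_2=49 n_3=14  [Q]
∂1: piv[af,ag,ah,ai,am,ao,as,ay,fn] rk=9  ker:fg,fh,fi,fm,fo,fs,fy,gh,gi,gm,gn,go,gs,gy,hi,hm,hn,ho,hs,hy,im,in,io,is,iy,mn,mo,ms,my,no,ns,ny,os,oy,sy
∂2: piv[afg,afo,afs,agi,agm,ago,ahs,aim,fgy,fhi,fhm,fho,fhs,fim,fis,fmo,fms,ghn,ghy,gin,gio,giy,gmo,gms,gmy,gno,gny,gos,goy,gsy,hin,hmn,ins] rk=33  ker:fgo,gim,him,his,hmo,hms,hny,ims,ino,ios,mns,mos,moy,msy,nos,osy
∂3: piv[agim,fhim,fhis,fhmo,fhms,fims,ghny,gino,gmos,gmoy,gmsy,gosy] rk=12  ker:hims,mosy
rk∂_3=12

rank∂_3=12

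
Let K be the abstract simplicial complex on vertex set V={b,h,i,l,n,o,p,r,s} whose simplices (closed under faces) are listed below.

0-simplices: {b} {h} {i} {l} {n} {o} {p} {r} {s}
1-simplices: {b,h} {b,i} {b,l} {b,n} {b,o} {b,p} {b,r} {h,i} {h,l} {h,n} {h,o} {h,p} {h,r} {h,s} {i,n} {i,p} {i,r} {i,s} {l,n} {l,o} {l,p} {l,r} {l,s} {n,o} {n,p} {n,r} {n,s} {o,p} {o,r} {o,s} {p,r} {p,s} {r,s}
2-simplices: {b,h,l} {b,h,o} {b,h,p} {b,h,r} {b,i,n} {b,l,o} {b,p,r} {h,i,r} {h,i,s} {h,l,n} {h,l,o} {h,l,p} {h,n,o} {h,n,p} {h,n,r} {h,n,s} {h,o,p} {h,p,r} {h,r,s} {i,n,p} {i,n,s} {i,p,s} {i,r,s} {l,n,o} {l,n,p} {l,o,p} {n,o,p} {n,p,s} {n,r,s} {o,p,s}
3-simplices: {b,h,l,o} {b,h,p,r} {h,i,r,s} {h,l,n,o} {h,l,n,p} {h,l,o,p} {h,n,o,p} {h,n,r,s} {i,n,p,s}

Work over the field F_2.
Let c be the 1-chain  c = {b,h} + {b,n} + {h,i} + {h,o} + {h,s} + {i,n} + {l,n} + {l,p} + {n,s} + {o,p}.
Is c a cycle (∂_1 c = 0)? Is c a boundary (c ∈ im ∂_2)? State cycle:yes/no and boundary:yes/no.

n_0=9 n_1=33 n_2=30 n_3=9  [Z2]
∂1: piv[bh,bi,bl,bn,bo,bp,br,hs] rk=8  ker:hi,hl,hn,ho,hp,hr,in,ip,ir,is,ln,lo,lp,lr,ls,no,np,nr,ns,op,or,os,pr,ps,rs
∂2: piv[bhl,bho,bhp,bhr,bin,blo,bpr,hir,his,hln,hlp,hno,hnp,hnr,hns,hop,hrs,inp,ins,ips,ops] rk=21  ker:hlo,hpr,irs,lno,lnp,lop,nop,nps,nrs
∂3: piv[bhlo,bhpr,hirs,hlno,hlnp,hlop,hnop,hnrs,inps] rk=9
∂1c = 0
c vs im∂2: residual ≠ 0 ⇒ not boundary

cycle:yes boundary:no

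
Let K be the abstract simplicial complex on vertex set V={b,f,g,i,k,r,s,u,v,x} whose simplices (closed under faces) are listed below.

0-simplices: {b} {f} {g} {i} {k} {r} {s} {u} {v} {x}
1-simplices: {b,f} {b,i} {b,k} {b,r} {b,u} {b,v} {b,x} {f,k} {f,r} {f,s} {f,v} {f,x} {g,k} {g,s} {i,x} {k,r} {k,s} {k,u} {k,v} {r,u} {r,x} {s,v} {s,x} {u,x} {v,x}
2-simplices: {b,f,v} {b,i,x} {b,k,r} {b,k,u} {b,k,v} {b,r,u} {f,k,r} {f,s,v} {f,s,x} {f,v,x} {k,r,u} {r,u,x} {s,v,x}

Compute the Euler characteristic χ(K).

n_0=10 n_1=25 n_2=13
χ=+10−25+13=-2

χ(K)=-2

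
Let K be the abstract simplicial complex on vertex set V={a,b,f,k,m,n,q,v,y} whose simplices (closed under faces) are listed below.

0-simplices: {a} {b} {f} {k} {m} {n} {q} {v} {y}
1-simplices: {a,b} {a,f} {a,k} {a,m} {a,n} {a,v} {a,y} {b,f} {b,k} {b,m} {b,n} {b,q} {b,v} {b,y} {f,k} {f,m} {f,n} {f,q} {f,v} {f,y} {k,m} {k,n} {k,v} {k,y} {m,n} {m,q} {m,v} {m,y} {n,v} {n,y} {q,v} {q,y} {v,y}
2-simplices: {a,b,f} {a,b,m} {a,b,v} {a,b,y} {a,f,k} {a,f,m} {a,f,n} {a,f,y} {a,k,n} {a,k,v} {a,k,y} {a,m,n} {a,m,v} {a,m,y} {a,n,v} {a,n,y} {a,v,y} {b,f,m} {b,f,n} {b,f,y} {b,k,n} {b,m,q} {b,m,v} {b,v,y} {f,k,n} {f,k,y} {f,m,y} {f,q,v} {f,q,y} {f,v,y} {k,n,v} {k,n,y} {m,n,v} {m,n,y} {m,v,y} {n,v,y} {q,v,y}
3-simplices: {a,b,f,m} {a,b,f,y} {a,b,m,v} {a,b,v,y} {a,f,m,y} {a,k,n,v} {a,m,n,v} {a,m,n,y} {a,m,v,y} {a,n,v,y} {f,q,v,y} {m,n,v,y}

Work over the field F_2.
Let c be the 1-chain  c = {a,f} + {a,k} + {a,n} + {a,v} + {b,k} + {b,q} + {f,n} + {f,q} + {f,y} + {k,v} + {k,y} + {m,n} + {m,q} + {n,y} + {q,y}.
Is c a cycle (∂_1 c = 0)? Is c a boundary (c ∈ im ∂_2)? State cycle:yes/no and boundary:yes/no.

n_0=9 n_1=33 n_2=37 n_3=12  [Z2]
∂1: piv[ab,af,ak,am,an,av,ay,bq] rk=8  ker:bf,bk,bm,bn,bv,by,fk,fm,fn,fq,fv,fy,km,kn,kv,ky,mn,mq,mv,my,nv,ny,qv,qy,vy
∂2: piv[abf,abm,abv,aby,afk,afm,afn,afy,akn,akv,aky,amn,amv,amy,anv,any,avy,bfn,bkn,bmq,fqv,fqy,fvy] rk=23  ker:bfm,bfy,bmv,bvy,fkn,fky,fmy,knv,kny,mnv,mny,mvy,nvy,qvy
∂3: piv[abfm,abfy,abmv,abvy,afmy,aknv,amnv,amny,amvy,anvy,fqvy] rk=11  ker:mnvy
∂1c = 0
c vs im∂2: reduces to 0 ⇒ boundary

cycle:yes boundary:yes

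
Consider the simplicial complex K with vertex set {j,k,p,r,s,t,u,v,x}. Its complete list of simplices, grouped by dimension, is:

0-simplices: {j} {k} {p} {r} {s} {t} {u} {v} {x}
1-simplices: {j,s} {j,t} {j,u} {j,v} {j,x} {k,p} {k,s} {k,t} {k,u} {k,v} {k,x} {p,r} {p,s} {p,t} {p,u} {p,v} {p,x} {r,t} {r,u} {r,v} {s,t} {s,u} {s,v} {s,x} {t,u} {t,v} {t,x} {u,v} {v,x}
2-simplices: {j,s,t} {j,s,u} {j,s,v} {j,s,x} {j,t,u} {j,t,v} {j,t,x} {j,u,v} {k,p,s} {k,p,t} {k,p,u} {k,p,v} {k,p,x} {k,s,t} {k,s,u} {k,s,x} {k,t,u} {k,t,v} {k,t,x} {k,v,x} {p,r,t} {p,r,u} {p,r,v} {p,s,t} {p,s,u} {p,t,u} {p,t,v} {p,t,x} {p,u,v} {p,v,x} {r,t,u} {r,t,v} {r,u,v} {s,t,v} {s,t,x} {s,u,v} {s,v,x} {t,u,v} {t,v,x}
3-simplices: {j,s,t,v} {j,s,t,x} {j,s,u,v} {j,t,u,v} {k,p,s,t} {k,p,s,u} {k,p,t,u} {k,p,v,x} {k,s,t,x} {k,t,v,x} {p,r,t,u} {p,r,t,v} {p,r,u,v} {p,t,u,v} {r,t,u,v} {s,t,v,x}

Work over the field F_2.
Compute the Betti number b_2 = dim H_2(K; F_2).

n_0=9 n_1=29 n_2=39 n_3=16  [Z2]
∂1: piv[js,jt,ju,jv,jx,kp,ks,pr] rk=8  ker:kt,ku,kv,kx,ps,pt,pu,pv,px,rt,ru,rv,st,su,sv,sx,tu,tv,tx,uv,vx
∂2: piv[jst,jsu,jsv,jsx,jtu,jtv,jtx,juv,kps,kpt,kpu,kpv,kpx,kst,ksu,ksx,ktv,kvx,prt,pru,prv] rk=21  ker:ktu,ktx,pst,psu,ptu,ptv,ptx,puv,pvx,rtu,rtv,ruv,stv,stx,suv,svx,tuv,tvx
∂3: piv[jstv,jstx,jsuv,jtuv,kpst,kpsu,kptu,kpvx,kstx,ktvx,prtu,prtv,pruv,ptuv,stvx] rk=15  ker:rtuv
b_2=(39−21)−15=3

b_2=3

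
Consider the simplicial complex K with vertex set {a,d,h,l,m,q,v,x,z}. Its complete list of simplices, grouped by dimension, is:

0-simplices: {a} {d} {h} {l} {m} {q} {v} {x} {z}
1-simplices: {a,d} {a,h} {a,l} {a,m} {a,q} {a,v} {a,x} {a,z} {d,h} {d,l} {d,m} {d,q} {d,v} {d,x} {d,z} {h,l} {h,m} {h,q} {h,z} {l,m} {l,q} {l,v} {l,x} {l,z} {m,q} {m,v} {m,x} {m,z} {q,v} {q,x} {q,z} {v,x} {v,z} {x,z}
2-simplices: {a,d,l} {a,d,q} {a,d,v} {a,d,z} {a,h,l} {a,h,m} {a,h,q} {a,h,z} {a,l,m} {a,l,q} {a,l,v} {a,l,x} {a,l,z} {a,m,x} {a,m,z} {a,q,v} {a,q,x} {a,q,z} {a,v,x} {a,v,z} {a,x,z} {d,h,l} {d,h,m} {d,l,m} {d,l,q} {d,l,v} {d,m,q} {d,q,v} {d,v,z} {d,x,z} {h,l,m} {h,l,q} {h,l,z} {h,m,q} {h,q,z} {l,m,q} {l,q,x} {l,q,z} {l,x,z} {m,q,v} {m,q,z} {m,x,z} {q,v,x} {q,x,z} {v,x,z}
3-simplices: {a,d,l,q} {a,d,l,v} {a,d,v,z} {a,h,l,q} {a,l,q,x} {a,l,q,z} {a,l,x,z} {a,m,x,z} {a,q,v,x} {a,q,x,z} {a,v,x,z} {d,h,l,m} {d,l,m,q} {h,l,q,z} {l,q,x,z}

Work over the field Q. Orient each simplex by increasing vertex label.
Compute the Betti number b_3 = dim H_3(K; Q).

n_0=9 n_1=34 n_2=45 n_3=15  [Q]
∂1: piv[ad,ah,al,am,aq,av,ax,az] rk=8  ker:dh,dl,dm,dq,dv,dx,dz,hl,hm,hq,hz,lm,lq,lv,lx,lz,mq,mv,mx,mz,qv,qx,qz,vx,vz,xz
∂2: piv[adl,adq,adv,adz,ahl,ahm,ahq,ahz,alm,alq,alv,alx,alz,amx,amz,aqv,aqx,aqz,avx,avz,axz,dhl,dhm,dmq,dxz,mqv] rk=26  ker:dlm,dlq,dlv,dqv,dvz,hlm,hlq,hlz,hmq,hqz,lmq,lqx,lqz,lxz,mqz,mxz,qvx,qxz,vxz
∂3: piv[adlq,adlv,advz,ahlq,alqx,alqz,alxz,amxz,aqvx,aqxz,avxz,dhlm,dlmq,hlqz] rk=14  ker:lqxz
b_3=(15−14)−0=1

b_3=1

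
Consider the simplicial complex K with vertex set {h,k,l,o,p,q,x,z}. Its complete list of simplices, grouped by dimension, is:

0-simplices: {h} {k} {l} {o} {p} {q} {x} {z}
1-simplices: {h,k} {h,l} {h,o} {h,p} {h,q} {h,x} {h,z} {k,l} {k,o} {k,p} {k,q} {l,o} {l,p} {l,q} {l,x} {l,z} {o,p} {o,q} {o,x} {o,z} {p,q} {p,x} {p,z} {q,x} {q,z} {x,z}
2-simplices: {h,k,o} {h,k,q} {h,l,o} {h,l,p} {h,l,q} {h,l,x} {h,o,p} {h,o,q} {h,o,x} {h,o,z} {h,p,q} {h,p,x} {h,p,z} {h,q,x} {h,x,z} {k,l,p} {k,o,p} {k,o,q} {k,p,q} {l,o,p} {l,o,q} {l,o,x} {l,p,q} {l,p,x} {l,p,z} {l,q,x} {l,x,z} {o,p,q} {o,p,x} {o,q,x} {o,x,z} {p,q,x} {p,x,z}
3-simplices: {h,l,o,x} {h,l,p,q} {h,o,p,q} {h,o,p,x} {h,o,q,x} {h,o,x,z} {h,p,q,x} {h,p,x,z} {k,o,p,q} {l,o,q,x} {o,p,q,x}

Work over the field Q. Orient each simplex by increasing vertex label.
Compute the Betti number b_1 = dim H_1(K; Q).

b_1=1

n_0=8 n_1=26 n_2=33 n_3=11  [Q]
∂1: piv[hk,hl,ho,hp,hq,hx,hz] rk=7  ker:kl,ko,kp,kq,lo,lp,lq,lx,lz,op,oq,ox,oz,pq,px,pz,qx,qz,xz
∂2: piv[hko,hkq,hlo,hlp,hlq,hlx,hop,hoq,hox,hoz,hpq,hpx,hpz,hqx,hxz,klp,kop,lpz] rk=18  ker:koq,kpq,lop,loq,lox,lpq,lpx,lqx,lxz,opq,opx,oqx,oxz,pqx,pxz
∂3: piv[hlox,hlpq,hopq,hopx,hoqx,hoxz,hpqx,hpxz,kopq,loqx] rk=10  ker:opqx
b_1=(26−7)−18=1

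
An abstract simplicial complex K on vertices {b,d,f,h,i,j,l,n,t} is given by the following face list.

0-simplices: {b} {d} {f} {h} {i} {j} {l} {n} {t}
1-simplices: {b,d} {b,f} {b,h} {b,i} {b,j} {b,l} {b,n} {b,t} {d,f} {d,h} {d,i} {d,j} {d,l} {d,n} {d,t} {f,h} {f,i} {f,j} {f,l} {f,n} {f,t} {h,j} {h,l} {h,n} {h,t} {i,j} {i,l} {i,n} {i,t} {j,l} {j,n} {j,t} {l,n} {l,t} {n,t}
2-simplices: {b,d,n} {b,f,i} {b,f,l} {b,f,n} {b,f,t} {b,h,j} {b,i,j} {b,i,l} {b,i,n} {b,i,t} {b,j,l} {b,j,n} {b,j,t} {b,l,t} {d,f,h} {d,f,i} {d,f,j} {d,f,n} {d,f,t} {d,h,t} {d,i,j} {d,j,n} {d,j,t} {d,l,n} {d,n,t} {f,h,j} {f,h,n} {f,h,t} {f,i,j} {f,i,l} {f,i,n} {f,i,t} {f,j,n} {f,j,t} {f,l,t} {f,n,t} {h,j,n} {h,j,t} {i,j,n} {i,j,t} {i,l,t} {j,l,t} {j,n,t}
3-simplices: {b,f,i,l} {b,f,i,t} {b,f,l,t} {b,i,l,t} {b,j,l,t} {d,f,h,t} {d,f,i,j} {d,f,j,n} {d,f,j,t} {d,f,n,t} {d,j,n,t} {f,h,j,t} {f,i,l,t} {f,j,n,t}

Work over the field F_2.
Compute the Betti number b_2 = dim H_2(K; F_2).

b_2=6

n_0=9 n_1=35 n_2=43 n_3=14  [Z2]
∂1: piv[bd,bf,bh,bi,bj,bl,bn,bt] rk=8  ker:df,dh,di,dj,dl,dn,dt,fh,fi,fj,fl,fn,ft,hj,hl,hn,ht,ij,il,in,it,jl,jn,jt,ln,lt,nt
∂2: piv[bdn,bfi,bfl,bfn,bft,bhj,bij,bil,bin,bit,bjl,bjn,bjt,blt,dfh,dfi,dfj,dfn,dft,dht,dij,dln,dnt,fhj,fhn] rk=25  ker:djn,djt,fht,fij,fil,fin,fit,fjn,fjt,flt,fnt,hjn,hjt,ijn,ijt,ilt,jlt,jnt
∂3: piv[bfil,bfit,bflt,bilt,bjlt,dfht,dfij,dfjn,dfjt,dfnt,djnt,fhjt] rk=12  ker:filt,fjnt
b_2=(43−25)−12=6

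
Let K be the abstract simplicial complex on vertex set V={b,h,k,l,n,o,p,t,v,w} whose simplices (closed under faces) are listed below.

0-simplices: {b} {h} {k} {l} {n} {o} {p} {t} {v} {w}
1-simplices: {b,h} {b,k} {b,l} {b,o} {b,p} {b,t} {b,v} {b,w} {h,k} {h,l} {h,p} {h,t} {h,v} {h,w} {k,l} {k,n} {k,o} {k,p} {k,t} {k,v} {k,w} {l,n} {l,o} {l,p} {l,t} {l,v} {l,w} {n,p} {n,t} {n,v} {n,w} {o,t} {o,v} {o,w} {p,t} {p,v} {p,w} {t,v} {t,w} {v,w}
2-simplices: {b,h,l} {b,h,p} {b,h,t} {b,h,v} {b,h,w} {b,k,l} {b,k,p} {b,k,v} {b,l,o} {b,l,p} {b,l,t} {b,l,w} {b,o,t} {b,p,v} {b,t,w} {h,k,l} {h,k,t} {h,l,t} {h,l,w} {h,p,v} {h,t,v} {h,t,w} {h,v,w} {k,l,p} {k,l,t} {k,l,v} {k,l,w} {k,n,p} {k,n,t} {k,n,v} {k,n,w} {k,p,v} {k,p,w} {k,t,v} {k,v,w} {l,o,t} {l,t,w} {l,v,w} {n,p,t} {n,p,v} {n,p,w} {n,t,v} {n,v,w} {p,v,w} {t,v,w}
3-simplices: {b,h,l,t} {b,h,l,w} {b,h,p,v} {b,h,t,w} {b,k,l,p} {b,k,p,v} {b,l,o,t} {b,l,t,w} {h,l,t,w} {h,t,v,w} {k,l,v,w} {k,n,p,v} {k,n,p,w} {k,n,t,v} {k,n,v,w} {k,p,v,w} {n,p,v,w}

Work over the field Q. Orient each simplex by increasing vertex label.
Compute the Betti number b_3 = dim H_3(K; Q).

b_3=2

n_0=10 n_1=40 n_2=45 n_3=17  [Q]
∂1: piv[bh,bk,bl,bo,bp,bt,bv,bw,kn] rk=9  ker:hk,hl,hp,ht,hv,hw,kl,ko,kp,kt,kv,kw,ln,lo,lp,lt,lv,lw,np,nt,nv,nw,ot,ov,ow,pt,pv,pw,tv,tw,vw
∂2: piv[bhl,bhp,bht,bhv,bhw,bkl,bkp,bkv,blo,blp,blt,blw,bot,bpv,btw,hkl,hkt,htv,hvw,klv,klw,knp,knt,knv,knw,kpw,npt] rk=27  ker:hlt,hlw,hpv,htw,klp,klt,kpv,ktv,kvw,lot,ltw,lvw,npv,npw,ntv,nvw,pvw,tvw
∂3: piv[bhlt,bhlw,bhpv,bhtw,bklp,bkpv,blot,bltw,htvw,klvw,knpv,knpw,kntv,knvw,kpvw] rk=15  ker:hltw,npvw
b_3=(17−15)−0=2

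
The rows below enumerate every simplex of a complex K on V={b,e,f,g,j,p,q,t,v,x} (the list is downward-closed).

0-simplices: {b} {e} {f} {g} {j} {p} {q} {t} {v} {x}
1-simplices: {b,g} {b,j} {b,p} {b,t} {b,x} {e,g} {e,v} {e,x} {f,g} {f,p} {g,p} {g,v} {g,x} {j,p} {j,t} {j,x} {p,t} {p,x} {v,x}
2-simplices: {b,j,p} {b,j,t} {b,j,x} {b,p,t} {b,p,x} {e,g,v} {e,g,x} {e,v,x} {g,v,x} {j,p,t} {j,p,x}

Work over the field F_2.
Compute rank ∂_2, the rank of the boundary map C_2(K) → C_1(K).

n_0=10 n_1=19 n_2=11  [Z2]
∂1: piv[bg,bj,bp,bt,bx,eg,ev,fg] rk=8  ker:ex,fp,gp,gv,gx,jp,jt,jx,pt,px,vx
∂2: piv[bjp,bjt,bjx,bpt,bpx,egv,egx,evx] rk=8  ker:gvx,jpt,jpx
rk∂_2=8

rank∂_2=8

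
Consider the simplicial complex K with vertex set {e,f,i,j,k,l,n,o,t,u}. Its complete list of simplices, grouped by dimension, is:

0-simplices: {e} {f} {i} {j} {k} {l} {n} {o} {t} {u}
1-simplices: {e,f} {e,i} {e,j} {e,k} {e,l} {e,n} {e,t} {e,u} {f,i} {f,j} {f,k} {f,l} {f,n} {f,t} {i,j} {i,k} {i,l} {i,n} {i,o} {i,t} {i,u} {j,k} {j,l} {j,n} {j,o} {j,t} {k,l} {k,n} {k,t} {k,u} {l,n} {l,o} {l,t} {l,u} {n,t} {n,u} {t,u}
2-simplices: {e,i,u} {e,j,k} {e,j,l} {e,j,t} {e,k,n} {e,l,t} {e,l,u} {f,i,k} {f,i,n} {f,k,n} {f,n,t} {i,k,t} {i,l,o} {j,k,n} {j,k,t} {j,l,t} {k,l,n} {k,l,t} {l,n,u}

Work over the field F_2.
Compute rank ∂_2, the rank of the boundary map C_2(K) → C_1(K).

rank∂_2=18

n_0=10 n_1=37 n_2=19  [Z2]
∂1: piv[ef,ei,ej,ek,el,en,et,eu,io] rk=9  ker:fi,fj,fk,fl,fn,ft,ij,ik,il,in,it,iu,jk,jl,jn,jo,jt,kl,kn,kt,ku,ln,lo,lt,lu,nt,nu,tu
∂2: piv[eiu,ejk,ejl,ejt,ekn,elt,elu,fik,fin,fkn,fnt,ikt,ilo,jkn,jkt,kln,klt,lnu] rk=18  ker:jlt
rk∂_2=18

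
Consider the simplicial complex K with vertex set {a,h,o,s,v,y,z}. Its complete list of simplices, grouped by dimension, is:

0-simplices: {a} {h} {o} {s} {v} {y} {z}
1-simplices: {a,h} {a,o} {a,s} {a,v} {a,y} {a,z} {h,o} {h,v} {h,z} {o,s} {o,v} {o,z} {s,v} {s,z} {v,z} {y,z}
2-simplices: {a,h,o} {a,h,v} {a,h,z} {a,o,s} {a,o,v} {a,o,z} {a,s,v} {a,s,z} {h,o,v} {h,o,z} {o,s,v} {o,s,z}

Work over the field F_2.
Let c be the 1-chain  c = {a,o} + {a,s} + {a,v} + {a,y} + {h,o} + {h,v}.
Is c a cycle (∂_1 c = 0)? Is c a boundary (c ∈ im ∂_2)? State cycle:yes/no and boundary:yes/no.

n_0=7 n_1=16 n_2=12  [Z2]
∂1: piv[ah,ao,as,av,ay,az] rk=6  ker:ho,hv,hz,os,ov,oz,sv,sz,vz,yz
∂2: piv[aho,ahv,ahz,aos,aov,aoz,asv,asz] rk=8  ker:hov,hoz,osv,osz
∂1c = {s} + {y}

cycle:no boundary:no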